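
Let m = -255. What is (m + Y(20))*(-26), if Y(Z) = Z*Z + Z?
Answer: -4290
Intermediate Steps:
Y(Z) = Z + Z² (Y(Z) = Z² + Z = Z + Z²)
(m + Y(20))*(-26) = (-255 + 20*(1 + 20))*(-26) = (-255 + 20*21)*(-26) = (-255 + 420)*(-26) = 165*(-26) = -4290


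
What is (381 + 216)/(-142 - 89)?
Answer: -199/77 ≈ -2.5844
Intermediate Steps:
(381 + 216)/(-142 - 89) = 597/(-231) = 597*(-1/231) = -199/77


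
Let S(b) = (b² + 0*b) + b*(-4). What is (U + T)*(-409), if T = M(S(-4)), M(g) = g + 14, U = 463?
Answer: -208181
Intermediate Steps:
S(b) = b² - 4*b (S(b) = (b² + 0) - 4*b = b² - 4*b)
M(g) = 14 + g
T = 46 (T = 14 - 4*(-4 - 4) = 14 - 4*(-8) = 14 + 32 = 46)
(U + T)*(-409) = (463 + 46)*(-409) = 509*(-409) = -208181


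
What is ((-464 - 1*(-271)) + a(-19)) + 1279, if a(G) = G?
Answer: 1067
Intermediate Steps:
((-464 - 1*(-271)) + a(-19)) + 1279 = ((-464 - 1*(-271)) - 19) + 1279 = ((-464 + 271) - 19) + 1279 = (-193 - 19) + 1279 = -212 + 1279 = 1067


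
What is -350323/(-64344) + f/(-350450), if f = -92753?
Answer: 64369397191/11274677400 ≈ 5.7092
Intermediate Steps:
-350323/(-64344) + f/(-350450) = -350323/(-64344) - 92753/(-350450) = -350323*(-1/64344) - 92753*(-1/350450) = 350323/64344 + 92753/350450 = 64369397191/11274677400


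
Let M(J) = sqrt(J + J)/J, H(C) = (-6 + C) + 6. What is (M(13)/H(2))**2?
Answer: 1/26 ≈ 0.038462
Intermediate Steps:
H(C) = C
M(J) = sqrt(2)/sqrt(J) (M(J) = sqrt(2*J)/J = (sqrt(2)*sqrt(J))/J = sqrt(2)/sqrt(J))
(M(13)/H(2))**2 = ((sqrt(2)/sqrt(13))/2)**2 = ((sqrt(2)*(sqrt(13)/13))*(1/2))**2 = ((sqrt(26)/13)*(1/2))**2 = (sqrt(26)/26)**2 = 1/26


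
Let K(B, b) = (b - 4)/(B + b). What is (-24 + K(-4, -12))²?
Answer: 529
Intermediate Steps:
K(B, b) = (-4 + b)/(B + b)
(-24 + K(-4, -12))² = (-24 + (-4 - 12)/(-4 - 12))² = (-24 - 16/(-16))² = (-24 - 1/16*(-16))² = (-24 + 1)² = (-23)² = 529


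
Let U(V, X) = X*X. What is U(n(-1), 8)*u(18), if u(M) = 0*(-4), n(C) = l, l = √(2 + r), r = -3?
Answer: 0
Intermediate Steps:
l = I (l = √(2 - 3) = √(-1) = I ≈ 1.0*I)
n(C) = I
U(V, X) = X²
u(M) = 0
U(n(-1), 8)*u(18) = 8²*0 = 64*0 = 0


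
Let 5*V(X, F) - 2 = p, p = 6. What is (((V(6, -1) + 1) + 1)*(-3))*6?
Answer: -324/5 ≈ -64.800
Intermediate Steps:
V(X, F) = 8/5 (V(X, F) = 2/5 + (1/5)*6 = 2/5 + 6/5 = 8/5)
(((V(6, -1) + 1) + 1)*(-3))*6 = (((8/5 + 1) + 1)*(-3))*6 = ((13/5 + 1)*(-3))*6 = ((18/5)*(-3))*6 = -54/5*6 = -324/5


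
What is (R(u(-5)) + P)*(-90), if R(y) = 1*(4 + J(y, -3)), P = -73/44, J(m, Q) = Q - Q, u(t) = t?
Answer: -4635/22 ≈ -210.68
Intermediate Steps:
J(m, Q) = 0
P = -73/44 (P = -73*1/44 = -73/44 ≈ -1.6591)
R(y) = 4 (R(y) = 1*(4 + 0) = 1*4 = 4)
(R(u(-5)) + P)*(-90) = (4 - 73/44)*(-90) = (103/44)*(-90) = -4635/22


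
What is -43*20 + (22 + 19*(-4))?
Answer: -914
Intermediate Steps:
-43*20 + (22 + 19*(-4)) = -860 + (22 - 76) = -860 - 54 = -914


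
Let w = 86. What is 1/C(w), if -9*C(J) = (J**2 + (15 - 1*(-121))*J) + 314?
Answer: -9/19406 ≈ -0.00046377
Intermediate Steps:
C(J) = -314/9 - 136*J/9 - J**2/9 (C(J) = -((J**2 + (15 - 1*(-121))*J) + 314)/9 = -((J**2 + (15 + 121)*J) + 314)/9 = -((J**2 + 136*J) + 314)/9 = -(314 + J**2 + 136*J)/9 = -314/9 - 136*J/9 - J**2/9)
1/C(w) = 1/(-314/9 - 136/9*86 - 1/9*86**2) = 1/(-314/9 - 11696/9 - 1/9*7396) = 1/(-314/9 - 11696/9 - 7396/9) = 1/(-19406/9) = -9/19406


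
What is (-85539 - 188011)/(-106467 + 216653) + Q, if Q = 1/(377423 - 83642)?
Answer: -40181841182/16185276633 ≈ -2.4826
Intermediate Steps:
Q = 1/293781 ≈ 3.4039e-6
(-85539 - 188011)/(-106467 + 216653) + Q = (-85539 - 188011)/(-106467 + 216653) + 1/293781 = -273550/110186 + 1/293781 = -273550*1/110186 + 1/293781 = -136775/55093 + 1/293781 = -40181841182/16185276633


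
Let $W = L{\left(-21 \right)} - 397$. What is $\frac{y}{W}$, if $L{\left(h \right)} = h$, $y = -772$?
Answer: $\frac{386}{209} \approx 1.8469$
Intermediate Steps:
$W = -418$ ($W = -21 - 397 = -418$)
$\frac{y}{W} = - \frac{772}{-418} = \left(-772\right) \left(- \frac{1}{418}\right) = \frac{386}{209}$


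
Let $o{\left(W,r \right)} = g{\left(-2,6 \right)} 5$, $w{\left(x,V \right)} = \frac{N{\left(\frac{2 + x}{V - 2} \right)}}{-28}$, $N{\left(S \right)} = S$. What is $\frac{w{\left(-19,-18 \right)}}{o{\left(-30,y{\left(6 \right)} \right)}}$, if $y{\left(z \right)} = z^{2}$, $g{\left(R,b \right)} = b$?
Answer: $- \frac{17}{16800} \approx -0.0010119$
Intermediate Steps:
$w{\left(x,V \right)} = - \frac{2 + x}{28 \left(-2 + V\right)}$ ($w{\left(x,V \right)} = \frac{\left(2 + x\right) \frac{1}{V - 2}}{-28} = \frac{2 + x}{-2 + V} \left(- \frac{1}{28}\right) = - \frac{2 + x}{28 \left(-2 + V\right)}$)
$o{\left(W,r \right)} = 30$ ($o{\left(W,r \right)} = 6 \cdot 5 = 30$)
$\frac{w{\left(-19,-18 \right)}}{o{\left(-30,y{\left(6 \right)} \right)}} = \frac{\frac{1}{28} \frac{1}{-2 - 18} \left(-2 - -19\right)}{30} = \frac{-2 + 19}{28 \left(-20\right)} \frac{1}{30} = \frac{1}{28} \left(- \frac{1}{20}\right) 17 \cdot \frac{1}{30} = \left(- \frac{17}{560}\right) \frac{1}{30} = - \frac{17}{16800}$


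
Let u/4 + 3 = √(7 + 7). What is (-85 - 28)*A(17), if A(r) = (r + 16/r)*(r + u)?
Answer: -172325/17 - 137860*√14/17 ≈ -40479.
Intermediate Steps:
u = -12 + 4*√14 (u = -12 + 4*√(7 + 7) = -12 + 4*√14 ≈ 2.9666)
A(r) = (r + 16/r)*(-12 + r + 4*√14) (A(r) = (r + 16/r)*(r + (-12 + 4*√14)) = (r + 16/r)*(-12 + r + 4*√14))
(-85 - 28)*A(17) = (-85 - 28)*((-192 + 64*√14 + 17*(16 + 17² - 4*17*(3 - √14)))/17) = -113*(-192 + 64*√14 + 17*(16 + 289 + (-204 + 68*√14)))/17 = -113*(-192 + 64*√14 + 17*(101 + 68*√14))/17 = -113*(-192 + 64*√14 + (1717 + 1156*√14))/17 = -113*(1525 + 1220*√14)/17 = -113*(1525/17 + 1220*√14/17) = -172325/17 - 137860*√14/17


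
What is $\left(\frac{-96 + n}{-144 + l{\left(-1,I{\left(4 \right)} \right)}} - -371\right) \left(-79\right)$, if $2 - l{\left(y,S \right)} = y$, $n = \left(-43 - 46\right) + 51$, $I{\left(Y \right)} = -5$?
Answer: $- \frac{4143155}{141} \approx -29384.0$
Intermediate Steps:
$n = -38$ ($n = -89 + 51 = -38$)
$l{\left(y,S \right)} = 2 - y$
$\left(\frac{-96 + n}{-144 + l{\left(-1,I{\left(4 \right)} \right)}} - -371\right) \left(-79\right) = \left(\frac{-96 - 38}{-144 + \left(2 - -1\right)} - -371\right) \left(-79\right) = \left(- \frac{134}{-144 + \left(2 + 1\right)} + 371\right) \left(-79\right) = \left(- \frac{134}{-144 + 3} + 371\right) \left(-79\right) = \left(- \frac{134}{-141} + 371\right) \left(-79\right) = \left(\left(-134\right) \left(- \frac{1}{141}\right) + 371\right) \left(-79\right) = \left(\frac{134}{141} + 371\right) \left(-79\right) = \frac{52445}{141} \left(-79\right) = - \frac{4143155}{141}$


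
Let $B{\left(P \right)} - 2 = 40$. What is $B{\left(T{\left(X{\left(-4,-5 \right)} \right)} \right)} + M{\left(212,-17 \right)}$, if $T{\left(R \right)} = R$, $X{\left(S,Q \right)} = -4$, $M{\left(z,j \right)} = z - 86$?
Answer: $168$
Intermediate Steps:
$M{\left(z,j \right)} = -86 + z$
$B{\left(P \right)} = 42$ ($B{\left(P \right)} = 2 + 40 = 42$)
$B{\left(T{\left(X{\left(-4,-5 \right)} \right)} \right)} + M{\left(212,-17 \right)} = 42 + \left(-86 + 212\right) = 42 + 126 = 168$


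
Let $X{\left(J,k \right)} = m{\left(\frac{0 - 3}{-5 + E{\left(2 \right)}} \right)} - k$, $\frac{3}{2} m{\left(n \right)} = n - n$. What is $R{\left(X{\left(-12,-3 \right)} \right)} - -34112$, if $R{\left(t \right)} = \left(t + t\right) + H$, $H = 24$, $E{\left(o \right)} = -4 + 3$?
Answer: $34142$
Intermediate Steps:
$E{\left(o \right)} = -1$
$m{\left(n \right)} = 0$ ($m{\left(n \right)} = \frac{2 \left(n - n\right)}{3} = \frac{2}{3} \cdot 0 = 0$)
$X{\left(J,k \right)} = - k$ ($X{\left(J,k \right)} = 0 - k = - k$)
$R{\left(t \right)} = 24 + 2 t$ ($R{\left(t \right)} = \left(t + t\right) + 24 = 2 t + 24 = 24 + 2 t$)
$R{\left(X{\left(-12,-3 \right)} \right)} - -34112 = \left(24 + 2 \left(\left(-1\right) \left(-3\right)\right)\right) - -34112 = \left(24 + 2 \cdot 3\right) + 34112 = \left(24 + 6\right) + 34112 = 30 + 34112 = 34142$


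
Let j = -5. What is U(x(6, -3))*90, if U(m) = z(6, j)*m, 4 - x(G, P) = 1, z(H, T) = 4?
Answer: 1080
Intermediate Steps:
x(G, P) = 3 (x(G, P) = 4 - 1*1 = 4 - 1 = 3)
U(m) = 4*m
U(x(6, -3))*90 = (4*3)*90 = 12*90 = 1080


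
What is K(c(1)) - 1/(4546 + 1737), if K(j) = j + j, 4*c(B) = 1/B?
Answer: 6281/12566 ≈ 0.49984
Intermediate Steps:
c(B) = 1/(4*B)
K(j) = 2*j
K(c(1)) - 1/(4546 + 1737) = 2*((¼)/1) - 1/(4546 + 1737) = 2*((¼)*1) - 1/6283 = 2*(¼) - 1*1/6283 = ½ - 1/6283 = 6281/12566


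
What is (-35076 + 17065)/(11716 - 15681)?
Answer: 18011/3965 ≈ 4.5425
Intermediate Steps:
(-35076 + 17065)/(11716 - 15681) = -18011/(-3965) = -18011*(-1/3965) = 18011/3965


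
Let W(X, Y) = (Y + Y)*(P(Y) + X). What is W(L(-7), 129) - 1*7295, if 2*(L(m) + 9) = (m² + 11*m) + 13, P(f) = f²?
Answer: 4281826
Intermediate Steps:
L(m) = -5/2 + m²/2 + 11*m/2 (L(m) = -9 + ((m² + 11*m) + 13)/2 = -9 + (13 + m² + 11*m)/2 = -9 + (13/2 + m²/2 + 11*m/2) = -5/2 + m²/2 + 11*m/2)
W(X, Y) = 2*Y*(X + Y²) (W(X, Y) = (Y + Y)*(Y² + X) = (2*Y)*(X + Y²) = 2*Y*(X + Y²))
W(L(-7), 129) - 1*7295 = 2*129*((-5/2 + (½)*(-7)² + (11/2)*(-7)) + 129²) - 1*7295 = 2*129*((-5/2 + (½)*49 - 77/2) + 16641) - 7295 = 2*129*((-5/2 + 49/2 - 77/2) + 16641) - 7295 = 2*129*(-33/2 + 16641) - 7295 = 2*129*(33249/2) - 7295 = 4289121 - 7295 = 4281826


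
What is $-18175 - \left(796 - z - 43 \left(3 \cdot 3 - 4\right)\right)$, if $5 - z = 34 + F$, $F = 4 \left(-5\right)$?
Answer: $-18765$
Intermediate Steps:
$F = -20$
$z = -9$ ($z = 5 - \left(34 - 20\right) = 5 - 14 = -9$)
$-18175 - \left(796 - z - 43 \left(3 \cdot 3 - 4\right)\right) = -18175 - \left(805 - 43 \left(3 \cdot 3 - 4\right)\right) = -18175 - \left(805 - 43 \left(9 - 4\right)\right) = -18175 + \left(\left(43 \cdot 5 - 9\right) - 796\right) = -18175 + \left(\left(215 - 9\right) - 796\right) = -18175 + \left(206 - 796\right) = -18175 - 590 = -18765$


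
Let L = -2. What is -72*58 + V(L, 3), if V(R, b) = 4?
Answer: -4172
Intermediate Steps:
-72*58 + V(L, 3) = -72*58 + 4 = -4176 + 4 = -4172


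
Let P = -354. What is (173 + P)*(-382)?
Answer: 69142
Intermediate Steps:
(173 + P)*(-382) = (173 - 354)*(-382) = -181*(-382) = 69142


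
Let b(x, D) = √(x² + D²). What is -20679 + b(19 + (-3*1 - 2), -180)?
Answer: -20679 + 2*√8149 ≈ -20498.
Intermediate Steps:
b(x, D) = √(D² + x²)
-20679 + b(19 + (-3*1 - 2), -180) = -20679 + √((-180)² + (19 + (-3*1 - 2))²) = -20679 + √(32400 + (19 + (-3 - 2))²) = -20679 + √(32400 + (19 - 5)²) = -20679 + √(32400 + 14²) = -20679 + √(32400 + 196) = -20679 + √32596 = -20679 + 2*√8149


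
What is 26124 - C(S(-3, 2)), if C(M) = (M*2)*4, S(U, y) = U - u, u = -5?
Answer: 26108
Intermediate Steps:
S(U, y) = 5 + U (S(U, y) = U - 1*(-5) = U + 5 = 5 + U)
C(M) = 8*M (C(M) = (2*M)*4 = 8*M)
26124 - C(S(-3, 2)) = 26124 - 8*(5 - 3) = 26124 - 8*2 = 26124 - 1*16 = 26124 - 16 = 26108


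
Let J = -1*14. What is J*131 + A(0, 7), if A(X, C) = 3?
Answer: -1831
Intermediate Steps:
J = -14
J*131 + A(0, 7) = -14*131 + 3 = -1834 + 3 = -1831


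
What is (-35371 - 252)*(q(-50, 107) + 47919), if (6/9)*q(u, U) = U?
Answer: -3425472057/2 ≈ -1.7127e+9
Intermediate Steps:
q(u, U) = 3*U/2
(-35371 - 252)*(q(-50, 107) + 47919) = (-35371 - 252)*((3/2)*107 + 47919) = -35623*(321/2 + 47919) = -35623*96159/2 = -3425472057/2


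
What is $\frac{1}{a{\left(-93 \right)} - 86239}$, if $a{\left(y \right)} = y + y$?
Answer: $- \frac{1}{86425} \approx -1.1571 \cdot 10^{-5}$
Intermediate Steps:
$a{\left(y \right)} = 2 y$
$\frac{1}{a{\left(-93 \right)} - 86239} = \frac{1}{2 \left(-93\right) - 86239} = \frac{1}{-186 - 86239} = \frac{1}{-86425} = - \frac{1}{86425}$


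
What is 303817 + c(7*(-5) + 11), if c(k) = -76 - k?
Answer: 303765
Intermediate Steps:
303817 + c(7*(-5) + 11) = 303817 + (-76 - (7*(-5) + 11)) = 303817 + (-76 - (-35 + 11)) = 303817 + (-76 - 1*(-24)) = 303817 + (-76 + 24) = 303817 - 52 = 303765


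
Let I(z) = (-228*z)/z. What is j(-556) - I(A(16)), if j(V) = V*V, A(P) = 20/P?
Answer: 309364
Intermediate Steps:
j(V) = V**2
I(z) = -228
j(-556) - I(A(16)) = (-556)**2 - 1*(-228) = 309136 + 228 = 309364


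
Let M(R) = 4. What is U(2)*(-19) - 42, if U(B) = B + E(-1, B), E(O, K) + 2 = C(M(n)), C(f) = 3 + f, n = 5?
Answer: -175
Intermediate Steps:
E(O, K) = 5 (E(O, K) = -2 + (3 + 4) = -2 + 7 = 5)
U(B) = 5 + B (U(B) = B + 5 = 5 + B)
U(2)*(-19) - 42 = (5 + 2)*(-19) - 42 = 7*(-19) - 42 = -133 - 42 = -175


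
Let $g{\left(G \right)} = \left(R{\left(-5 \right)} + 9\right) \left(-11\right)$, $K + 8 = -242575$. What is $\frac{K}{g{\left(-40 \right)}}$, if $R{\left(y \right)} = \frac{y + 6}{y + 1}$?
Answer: $\frac{88212}{35} \approx 2520.3$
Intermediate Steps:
$K = -242583$ ($K = -8 - 242575 = -242583$)
$R{\left(y \right)} = \frac{6 + y}{1 + y}$
$g{\left(G \right)} = - \frac{385}{4}$ ($g{\left(G \right)} = \left(\frac{6 - 5}{1 - 5} + 9\right) \left(-11\right) = \left(\frac{1}{-4} \cdot 1 + 9\right) \left(-11\right) = \left(\left(- \frac{1}{4}\right) 1 + 9\right) \left(-11\right) = \left(- \frac{1}{4} + 9\right) \left(-11\right) = \frac{35}{4} \left(-11\right) = - \frac{385}{4}$)
$\frac{K}{g{\left(-40 \right)}} = - \frac{242583}{- \frac{385}{4}} = \left(-242583\right) \left(- \frac{4}{385}\right) = \frac{88212}{35}$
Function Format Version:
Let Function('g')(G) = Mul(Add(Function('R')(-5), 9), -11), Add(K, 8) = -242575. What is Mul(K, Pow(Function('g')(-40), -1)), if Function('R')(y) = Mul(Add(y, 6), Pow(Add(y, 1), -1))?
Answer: Rational(88212, 35) ≈ 2520.3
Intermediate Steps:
K = -242583 (K = Add(-8, -242575) = -242583)
Function('R')(y) = Mul(Pow(Add(1, y), -1), Add(6, y)) (Function('R')(y) = Mul(Add(6, y), Pow(Add(1, y), -1)) = Mul(Pow(Add(1, y), -1), Add(6, y)))
Function('g')(G) = Rational(-385, 4) (Function('g')(G) = Mul(Add(Mul(Pow(Add(1, -5), -1), Add(6, -5)), 9), -11) = Mul(Add(Mul(Pow(-4, -1), 1), 9), -11) = Mul(Add(Mul(Rational(-1, 4), 1), 9), -11) = Mul(Add(Rational(-1, 4), 9), -11) = Mul(Rational(35, 4), -11) = Rational(-385, 4))
Mul(K, Pow(Function('g')(-40), -1)) = Mul(-242583, Pow(Rational(-385, 4), -1)) = Mul(-242583, Rational(-4, 385)) = Rational(88212, 35)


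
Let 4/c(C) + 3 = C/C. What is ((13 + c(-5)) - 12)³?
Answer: -1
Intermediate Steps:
c(C) = -2 (c(C) = 4/(-3 + C/C) = 4/(-3 + 1) = 4/(-2) = 4*(-½) = -2)
((13 + c(-5)) - 12)³ = ((13 - 2) - 12)³ = (11 - 12)³ = (-1)³ = -1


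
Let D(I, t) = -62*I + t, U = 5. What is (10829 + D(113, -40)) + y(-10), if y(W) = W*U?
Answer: 3733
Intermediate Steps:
y(W) = 5*W (y(W) = W*5 = 5*W)
D(I, t) = t - 62*I
(10829 + D(113, -40)) + y(-10) = (10829 + (-40 - 62*113)) + 5*(-10) = (10829 + (-40 - 7006)) - 50 = (10829 - 7046) - 50 = 3783 - 50 = 3733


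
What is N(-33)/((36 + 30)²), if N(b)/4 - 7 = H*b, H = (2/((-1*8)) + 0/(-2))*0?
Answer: 7/1089 ≈ 0.0064279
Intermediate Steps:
H = 0 (H = (2/(-8) + 0*(-½))*0 = (2*(-⅛) + 0)*0 = (-¼ + 0)*0 = -¼*0 = 0)
N(b) = 28 (N(b) = 28 + 4*(0*b) = 28 + 4*0 = 28 + 0 = 28)
N(-33)/((36 + 30)²) = 28/((36 + 30)²) = 28/(66²) = 28/4356 = 28*(1/4356) = 7/1089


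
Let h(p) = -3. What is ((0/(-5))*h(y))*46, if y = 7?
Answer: 0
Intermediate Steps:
((0/(-5))*h(y))*46 = ((0/(-5))*(-3))*46 = ((0*(-⅕))*(-3))*46 = (0*(-3))*46 = 0*46 = 0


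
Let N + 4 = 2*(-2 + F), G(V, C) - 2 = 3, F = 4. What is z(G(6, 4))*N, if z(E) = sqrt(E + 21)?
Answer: 0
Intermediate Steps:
G(V, C) = 5 (G(V, C) = 2 + 3 = 5)
z(E) = sqrt(21 + E)
N = 0 (N = -4 + 2*(-2 + 4) = -4 + 2*2 = -4 + 4 = 0)
z(G(6, 4))*N = sqrt(21 + 5)*0 = sqrt(26)*0 = 0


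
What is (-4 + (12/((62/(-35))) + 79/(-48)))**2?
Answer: 341547361/2214144 ≈ 154.26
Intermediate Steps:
(-4 + (12/((62/(-35))) + 79/(-48)))**2 = (-4 + (12/((62*(-1/35))) + 79*(-1/48)))**2 = (-4 + (12/(-62/35) - 79/48))**2 = (-4 + (12*(-35/62) - 79/48))**2 = (-4 + (-210/31 - 79/48))**2 = (-4 - 12529/1488)**2 = (-18481/1488)**2 = 341547361/2214144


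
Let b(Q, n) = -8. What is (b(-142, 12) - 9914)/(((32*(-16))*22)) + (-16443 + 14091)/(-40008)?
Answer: 801993/853504 ≈ 0.93965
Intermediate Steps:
(b(-142, 12) - 9914)/(((32*(-16))*22)) + (-16443 + 14091)/(-40008) = (-8 - 9914)/(((32*(-16))*22)) + (-16443 + 14091)/(-40008) = -9922/((-512*22)) - 2352*(-1/40008) = -9922/(-11264) + 98/1667 = -9922*(-1/11264) + 98/1667 = 451/512 + 98/1667 = 801993/853504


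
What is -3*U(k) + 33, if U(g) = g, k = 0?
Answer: 33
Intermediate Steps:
-3*U(k) + 33 = -3*0 + 33 = 0 + 33 = 33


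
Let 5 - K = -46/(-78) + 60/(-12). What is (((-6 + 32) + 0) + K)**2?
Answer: 1907161/1521 ≈ 1253.9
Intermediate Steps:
K = 367/39 (K = 5 - (-46/(-78) + 60/(-12)) = 5 - (-46*(-1/78) + 60*(-1/12)) = 5 - (23/39 - 5) = 5 - 1*(-172/39) = 5 + 172/39 = 367/39 ≈ 9.4103)
(((-6 + 32) + 0) + K)**2 = (((-6 + 32) + 0) + 367/39)**2 = ((26 + 0) + 367/39)**2 = (26 + 367/39)**2 = (1381/39)**2 = 1907161/1521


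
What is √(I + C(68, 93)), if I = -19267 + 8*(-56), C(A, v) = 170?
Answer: I*√19545 ≈ 139.8*I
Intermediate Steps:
I = -19715 (I = -19267 - 448 = -19715)
√(I + C(68, 93)) = √(-19715 + 170) = √(-19545) = I*√19545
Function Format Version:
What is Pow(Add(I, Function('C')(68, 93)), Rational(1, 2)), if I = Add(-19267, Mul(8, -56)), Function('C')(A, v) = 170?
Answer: Mul(I, Pow(19545, Rational(1, 2))) ≈ Mul(139.80, I)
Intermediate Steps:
I = -19715 (I = Add(-19267, -448) = -19715)
Pow(Add(I, Function('C')(68, 93)), Rational(1, 2)) = Pow(Add(-19715, 170), Rational(1, 2)) = Pow(-19545, Rational(1, 2)) = Mul(I, Pow(19545, Rational(1, 2)))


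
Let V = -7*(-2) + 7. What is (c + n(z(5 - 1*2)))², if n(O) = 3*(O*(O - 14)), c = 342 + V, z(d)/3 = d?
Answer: 51984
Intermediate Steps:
z(d) = 3*d
V = 21 (V = 14 + 7 = 21)
c = 363 (c = 342 + 21 = 363)
n(O) = 3*O*(-14 + O) (n(O) = 3*(O*(-14 + O)) = 3*O*(-14 + O))
(c + n(z(5 - 1*2)))² = (363 + 3*(3*(5 - 1*2))*(-14 + 3*(5 - 1*2)))² = (363 + 3*(3*(5 - 2))*(-14 + 3*(5 - 2)))² = (363 + 3*(3*3)*(-14 + 3*3))² = (363 + 3*9*(-14 + 9))² = (363 + 3*9*(-5))² = (363 - 135)² = 228² = 51984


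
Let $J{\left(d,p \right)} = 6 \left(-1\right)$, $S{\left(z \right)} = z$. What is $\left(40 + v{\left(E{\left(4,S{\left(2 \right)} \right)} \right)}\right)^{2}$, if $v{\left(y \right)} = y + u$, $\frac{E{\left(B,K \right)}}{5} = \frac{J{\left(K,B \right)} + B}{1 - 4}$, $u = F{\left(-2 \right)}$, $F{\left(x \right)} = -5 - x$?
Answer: $\frac{14641}{9} \approx 1626.8$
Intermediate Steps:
$J{\left(d,p \right)} = -6$
$u = -3$ ($u = -5 - -2 = -5 + 2 = -3$)
$E{\left(B,K \right)} = 10 - \frac{5 B}{3}$ ($E{\left(B,K \right)} = 5 \frac{-6 + B}{1 - 4} = 5 \frac{-6 + B}{-3} = 5 \left(-6 + B\right) \left(- \frac{1}{3}\right) = 5 \left(2 - \frac{B}{3}\right) = 10 - \frac{5 B}{3}$)
$v{\left(y \right)} = -3 + y$ ($v{\left(y \right)} = y - 3 = -3 + y$)
$\left(40 + v{\left(E{\left(4,S{\left(2 \right)} \right)} \right)}\right)^{2} = \left(40 + \left(-3 + \left(10 - \frac{20}{3}\right)\right)\right)^{2} = \left(40 + \left(-3 + \frac{10}{3}\right)\right)^{2} = \left(40 + \frac{1}{3}\right)^{2} = \left(\frac{121}{3}\right)^{2} = \frac{14641}{9}$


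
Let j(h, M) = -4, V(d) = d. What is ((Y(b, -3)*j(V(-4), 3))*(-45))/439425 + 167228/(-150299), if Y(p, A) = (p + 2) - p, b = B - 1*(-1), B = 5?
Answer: -1631779028/1467669735 ≈ -1.1118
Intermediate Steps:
b = 6 (b = 5 - 1*(-1) = 5 + 1 = 6)
Y(p, A) = 2 (Y(p, A) = (2 + p) - p = 2)
((Y(b, -3)*j(V(-4), 3))*(-45))/439425 + 167228/(-150299) = ((2*(-4))*(-45))/439425 + 167228/(-150299) = -8*(-45)*(1/439425) + 167228*(-1/150299) = 360*(1/439425) - 167228/150299 = 8/9765 - 167228/150299 = -1631779028/1467669735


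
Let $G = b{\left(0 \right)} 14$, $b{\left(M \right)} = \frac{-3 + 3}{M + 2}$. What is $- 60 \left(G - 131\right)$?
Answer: $7860$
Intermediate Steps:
$b{\left(M \right)} = 0$ ($b{\left(M \right)} = \frac{0}{2 + M} = 0$)
$G = 0$ ($G = 0 \cdot 14 = 0$)
$- 60 \left(G - 131\right) = - 60 \left(0 - 131\right) = \left(-60\right) \left(-131\right) = 7860$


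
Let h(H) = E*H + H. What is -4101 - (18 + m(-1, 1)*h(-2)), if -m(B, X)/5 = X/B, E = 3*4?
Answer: -3989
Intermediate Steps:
E = 12
h(H) = 13*H (h(H) = 12*H + H = 13*H)
m(B, X) = -5*X/B
-4101 - (18 + m(-1, 1)*h(-2)) = -4101 - (18 + (-5*1/(-1))*(13*(-2))) = -4101 - (18 - 5*1*(-1)*(-26)) = -4101 - (18 + 5*(-26)) = -4101 - (18 - 130) = -4101 - 1*(-112) = -4101 + 112 = -3989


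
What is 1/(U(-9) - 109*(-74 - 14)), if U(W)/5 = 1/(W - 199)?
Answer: 208/1995131 ≈ 0.00010425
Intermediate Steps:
U(W) = 5/(-199 + W) (U(W) = 5/(W - 199) = 5/(-199 + W))
1/(U(-9) - 109*(-74 - 14)) = 1/(5/(-199 - 9) - 109*(-74 - 14)) = 1/(5/(-208) - 109*(-88)) = 1/(5*(-1/208) + 9592) = 1/(-5/208 + 9592) = 1/(1995131/208) = 208/1995131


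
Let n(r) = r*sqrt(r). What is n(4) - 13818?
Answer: -13810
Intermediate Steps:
n(r) = r**(3/2)
n(4) - 13818 = 4**(3/2) - 13818 = 8 - 13818 = -13810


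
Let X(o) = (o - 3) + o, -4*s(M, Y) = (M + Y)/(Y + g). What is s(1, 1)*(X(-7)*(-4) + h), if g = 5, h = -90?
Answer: 11/6 ≈ 1.8333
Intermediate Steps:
s(M, Y) = -(M + Y)/(4*(5 + Y)) (s(M, Y) = -(M + Y)/(4*(Y + 5)) = -(M + Y)/(4*(5 + Y)))
X(o) = -3 + 2*o (X(o) = (-3 + o) + o = -3 + 2*o)
s(1, 1)*(X(-7)*(-4) + h) = ((-1*1 - 1*1)/(4*(5 + 1)))*((-3 + 2*(-7))*(-4) - 90) = ((1/4)*(-1 - 1)/6)*((-3 - 14)*(-4) - 90) = ((1/4)*(1/6)*(-2))*(-17*(-4) - 90) = -(68 - 90)/12 = -1/12*(-22) = 11/6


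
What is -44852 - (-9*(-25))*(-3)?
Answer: -44177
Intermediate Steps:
-44852 - (-9*(-25))*(-3) = -44852 - 225*(-3) = -44852 - 1*(-675) = -44852 + 675 = -44177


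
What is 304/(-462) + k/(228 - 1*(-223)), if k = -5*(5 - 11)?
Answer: -5602/9471 ≈ -0.59149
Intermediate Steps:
k = 30 (k = -5*(-6) = 30)
304/(-462) + k/(228 - 1*(-223)) = 304/(-462) + 30/(228 - 1*(-223)) = 304*(-1/462) + 30/(228 + 223) = -152/231 + 30/451 = -5602/9471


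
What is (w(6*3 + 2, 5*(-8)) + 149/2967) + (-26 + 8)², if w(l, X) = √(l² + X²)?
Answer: 961457/2967 + 20*√5 ≈ 368.77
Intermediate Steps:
w(l, X) = √(X² + l²)
(w(6*3 + 2, 5*(-8)) + 149/2967) + (-26 + 8)² = (√((5*(-8))² + (6*3 + 2)²) + 149/2967) + (-26 + 8)² = (√((-40)² + (18 + 2)²) + 149*(1/2967)) + (-18)² = (√(1600 + 20²) + 149/2967) + 324 = (√(1600 + 400) + 149/2967) + 324 = (√2000 + 149/2967) + 324 = (20*√5 + 149/2967) + 324 = (149/2967 + 20*√5) + 324 = 961457/2967 + 20*√5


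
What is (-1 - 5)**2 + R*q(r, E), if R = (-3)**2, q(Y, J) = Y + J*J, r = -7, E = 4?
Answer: 117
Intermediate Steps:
q(Y, J) = Y + J**2
R = 9
(-1 - 5)**2 + R*q(r, E) = (-1 - 5)**2 + 9*(-7 + 4**2) = (-6)**2 + 9*(-7 + 16) = 36 + 9*9 = 36 + 81 = 117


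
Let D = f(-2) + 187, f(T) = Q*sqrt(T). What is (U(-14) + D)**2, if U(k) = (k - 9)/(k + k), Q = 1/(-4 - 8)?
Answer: 248913631/7056 - 1753*I*sqrt(2)/56 ≈ 35277.0 - 44.27*I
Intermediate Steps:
Q = -1/12 (Q = 1/(-12) = -1/12 ≈ -0.083333)
U(k) = (-9 + k)/(2*k) (U(k) = (-9 + k)/((2*k)) = (-9 + k)*(1/(2*k)) = (-9 + k)/(2*k))
f(T) = -sqrt(T)/12
D = 187 - I*sqrt(2)/12 (D = -I*sqrt(2)/12 + 187 = 187 - I*sqrt(2)/12 ≈ 187.0 - 0.11785*I)
(U(-14) + D)**2 = ((1/2)*(-9 - 14)/(-14) + (187 - I*sqrt(2)/12))**2 = ((1/2)*(-1/14)*(-23) + (187 - I*sqrt(2)/12))**2 = (23/28 + (187 - I*sqrt(2)/12))**2 = (5259/28 - I*sqrt(2)/12)**2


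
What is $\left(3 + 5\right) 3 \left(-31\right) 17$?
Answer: $-12648$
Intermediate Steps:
$\left(3 + 5\right) 3 \left(-31\right) 17 = 8 \cdot 3 \left(-31\right) 17 = 24 \left(-31\right) 17 = \left(-744\right) 17 = -12648$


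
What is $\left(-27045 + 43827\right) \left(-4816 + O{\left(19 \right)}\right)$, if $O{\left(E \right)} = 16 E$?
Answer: $-75720384$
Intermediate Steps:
$\left(-27045 + 43827\right) \left(-4816 + O{\left(19 \right)}\right) = \left(-27045 + 43827\right) \left(-4816 + 16 \cdot 19\right) = 16782 \left(-4816 + 304\right) = 16782 \left(-4512\right) = -75720384$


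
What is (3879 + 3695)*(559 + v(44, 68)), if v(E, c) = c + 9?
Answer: 4817064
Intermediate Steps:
v(E, c) = 9 + c
(3879 + 3695)*(559 + v(44, 68)) = (3879 + 3695)*(559 + (9 + 68)) = 7574*(559 + 77) = 7574*636 = 4817064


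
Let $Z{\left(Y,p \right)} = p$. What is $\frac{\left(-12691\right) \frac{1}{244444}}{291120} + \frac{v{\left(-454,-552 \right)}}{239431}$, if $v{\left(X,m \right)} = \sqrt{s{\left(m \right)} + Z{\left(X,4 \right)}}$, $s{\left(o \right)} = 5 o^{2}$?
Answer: $- \frac{12691}{71162537280} + \frac{2 \sqrt{380881}}{239431} \approx 0.005155$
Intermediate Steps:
$v{\left(X,m \right)} = \sqrt{4 + 5 m^{2}}$ ($v{\left(X,m \right)} = \sqrt{5 m^{2} + 4} = \sqrt{4 + 5 m^{2}}$)
$\frac{\left(-12691\right) \frac{1}{244444}}{291120} + \frac{v{\left(-454,-552 \right)}}{239431} = \frac{\left(-12691\right) \frac{1}{244444}}{291120} + \frac{\sqrt{4 + 5 \left(-552\right)^{2}}}{239431} = \left(-12691\right) \frac{1}{244444} \cdot \frac{1}{291120} + \sqrt{4 + 5 \cdot 304704} \cdot \frac{1}{239431} = \left(- \frac{12691}{244444}\right) \frac{1}{291120} + \sqrt{4 + 1523520} \cdot \frac{1}{239431} = - \frac{12691}{71162537280} + \sqrt{1523524} \cdot \frac{1}{239431} = - \frac{12691}{71162537280} + 2 \sqrt{380881} \cdot \frac{1}{239431} = - \frac{12691}{71162537280} + \frac{2 \sqrt{380881}}{239431}$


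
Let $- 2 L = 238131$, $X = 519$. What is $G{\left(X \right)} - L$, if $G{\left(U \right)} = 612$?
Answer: $\frac{239355}{2} \approx 1.1968 \cdot 10^{5}$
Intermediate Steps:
$L = - \frac{238131}{2}$ ($L = \left(- \frac{1}{2}\right) 238131 = - \frac{238131}{2} \approx -1.1907 \cdot 10^{5}$)
$G{\left(X \right)} - L = 612 - - \frac{238131}{2} = 612 + \frac{238131}{2} = \frac{239355}{2}$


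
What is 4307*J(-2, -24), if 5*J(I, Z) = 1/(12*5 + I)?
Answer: 4307/290 ≈ 14.852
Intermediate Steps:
J(I, Z) = 1/(5*(60 + I)) (J(I, Z) = 1/(5*(12*5 + I)) = 1/(5*(60 + I)))
4307*J(-2, -24) = 4307*(1/(5*(60 - 2))) = 4307*((⅕)/58) = 4307*((⅕)*(1/58)) = 4307*(1/290) = 4307/290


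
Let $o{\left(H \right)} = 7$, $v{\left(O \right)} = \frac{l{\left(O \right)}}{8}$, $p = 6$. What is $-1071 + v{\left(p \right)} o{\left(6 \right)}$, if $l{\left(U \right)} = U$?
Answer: $- \frac{4263}{4} \approx -1065.8$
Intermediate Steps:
$v{\left(O \right)} = \frac{O}{8}$
$-1071 + v{\left(p \right)} o{\left(6 \right)} = -1071 + \frac{1}{8} \cdot 6 \cdot 7 = -1071 + \frac{3}{4} \cdot 7 = -1071 + \frac{21}{4} = - \frac{4263}{4}$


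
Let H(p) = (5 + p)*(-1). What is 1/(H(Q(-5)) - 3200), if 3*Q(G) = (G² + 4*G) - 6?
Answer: -3/9614 ≈ -0.00031204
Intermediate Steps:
Q(G) = -2 + G²/3 + 4*G/3 (Q(G) = ((G² + 4*G) - 6)/3 = (-6 + G² + 4*G)/3 = -2 + G²/3 + 4*G/3)
H(p) = -5 - p
1/(H(Q(-5)) - 3200) = 1/((-5 - (-2 + (⅓)*(-5)² + (4/3)*(-5))) - 3200) = 1/((-5 - (-2 + (⅓)*25 - 20/3)) - 3200) = 1/((-5 - (-2 + 25/3 - 20/3)) - 3200) = 1/((-5 - 1*(-⅓)) - 3200) = 1/((-5 + ⅓) - 3200) = 1/(-14/3 - 3200) = 1/(-9614/3) = -3/9614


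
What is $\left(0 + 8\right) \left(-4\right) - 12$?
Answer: $-44$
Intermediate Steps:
$\left(0 + 8\right) \left(-4\right) - 12 = 8 \left(-4\right) - 12 = -32 - 12 = -44$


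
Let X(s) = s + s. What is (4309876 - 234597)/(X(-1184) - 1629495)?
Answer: -4075279/1631863 ≈ -2.4973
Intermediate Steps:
X(s) = 2*s
(4309876 - 234597)/(X(-1184) - 1629495) = (4309876 - 234597)/(2*(-1184) - 1629495) = 4075279/(-2368 - 1629495) = 4075279/(-1631863) = 4075279*(-1/1631863) = -4075279/1631863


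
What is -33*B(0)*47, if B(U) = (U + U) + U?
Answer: 0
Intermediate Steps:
B(U) = 3*U (B(U) = 2*U + U = 3*U)
-33*B(0)*47 = -99*0*47 = -33*0*47 = 0*47 = 0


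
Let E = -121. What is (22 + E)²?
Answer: 9801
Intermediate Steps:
(22 + E)² = (22 - 121)² = (-99)² = 9801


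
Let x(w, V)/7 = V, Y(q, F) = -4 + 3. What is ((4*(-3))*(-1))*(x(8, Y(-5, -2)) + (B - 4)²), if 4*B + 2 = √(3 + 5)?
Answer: 165 - 54*√2 ≈ 88.632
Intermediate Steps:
Y(q, F) = -1
x(w, V) = 7*V
B = -½ + √2/2 (B = -½ + √(3 + 5)/4 = -½ + √8/4 = -½ + (2*√2)/4 = -½ + √2/2 ≈ 0.20711)
((4*(-3))*(-1))*(x(8, Y(-5, -2)) + (B - 4)²) = ((4*(-3))*(-1))*(7*(-1) + ((-½ + √2/2) - 4)²) = (-12*(-1))*(-7 + (-9/2 + √2/2)²) = 12*(-7 + (-9/2 + √2/2)²) = -84 + 12*(-9/2 + √2/2)²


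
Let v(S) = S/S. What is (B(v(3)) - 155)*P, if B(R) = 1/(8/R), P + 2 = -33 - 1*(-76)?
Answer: -50799/8 ≈ -6349.9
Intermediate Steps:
P = 41 (P = -2 + (-33 - 1*(-76)) = -2 + (-33 + 76) = -2 + 43 = 41)
v(S) = 1
B(R) = R/8
(B(v(3)) - 155)*P = ((⅛)*1 - 155)*41 = (⅛ - 155)*41 = -1239/8*41 = -50799/8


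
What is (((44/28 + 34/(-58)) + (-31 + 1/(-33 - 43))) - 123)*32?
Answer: -18887320/3857 ≈ -4896.9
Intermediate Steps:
(((44/28 + 34/(-58)) + (-31 + 1/(-33 - 43))) - 123)*32 = (((44*(1/28) + 34*(-1/58)) + (-31 + 1/(-76))) - 123)*32 = (((11/7 - 17/29) + (-31 - 1/76)) - 123)*32 = ((200/203 - 2357/76) - 123)*32 = (-463271/15428 - 123)*32 = -2360915/15428*32 = -18887320/3857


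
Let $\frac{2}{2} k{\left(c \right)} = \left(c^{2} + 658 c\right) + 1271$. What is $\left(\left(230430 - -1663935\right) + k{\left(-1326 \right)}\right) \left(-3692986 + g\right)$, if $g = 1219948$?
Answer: $-6878517785352$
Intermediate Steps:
$k{\left(c \right)} = 1271 + c^{2} + 658 c$ ($k{\left(c \right)} = \left(c^{2} + 658 c\right) + 1271 = 1271 + c^{2} + 658 c$)
$\left(\left(230430 - -1663935\right) + k{\left(-1326 \right)}\right) \left(-3692986 + g\right) = \left(\left(230430 - -1663935\right) + \left(1271 + \left(-1326\right)^{2} + 658 \left(-1326\right)\right)\right) \left(-3692986 + 1219948\right) = \left(\left(230430 + 1663935\right) + \left(1271 + 1758276 - 872508\right)\right) \left(-2473038\right) = \left(1894365 + 887039\right) \left(-2473038\right) = 2781404 \left(-2473038\right) = -6878517785352$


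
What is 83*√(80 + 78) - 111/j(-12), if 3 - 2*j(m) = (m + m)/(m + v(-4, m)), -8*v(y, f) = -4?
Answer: -1702/7 + 83*√158 ≈ 800.15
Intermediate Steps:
v(y, f) = ½ (v(y, f) = -⅛*(-4) = ½)
j(m) = 3/2 - m/(½ + m) (j(m) = 3/2 - (m + m)/(2*(m + ½)) = 3/2 - 2*m/(2*(½ + m)) = 3/2 - m/(½ + m))
83*√(80 + 78) - 111/j(-12) = 83*√(80 + 78) - 111*2*(1 + 2*(-12))/(3 + 2*(-12)) = 83*√158 - 111*2*(1 - 24)/(3 - 24) = 83*√158 - 111/((½)*(-21)/(-23)) = 83*√158 - 111/((½)*(-1/23)*(-21)) = 83*√158 - 111/21/46 = 83*√158 - 111*46/21 = 83*√158 - 1702/7 = -1702/7 + 83*√158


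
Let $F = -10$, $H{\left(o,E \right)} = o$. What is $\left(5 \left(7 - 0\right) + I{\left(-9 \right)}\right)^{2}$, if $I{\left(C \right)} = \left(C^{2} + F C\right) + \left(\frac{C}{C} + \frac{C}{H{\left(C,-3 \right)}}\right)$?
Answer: $43264$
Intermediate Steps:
$I{\left(C \right)} = 2 + C^{2} - 10 C$ ($I{\left(C \right)} = \left(C^{2} - 10 C\right) + \left(\frac{C}{C} + \frac{C}{C}\right) = \left(C^{2} - 10 C\right) + \left(1 + 1\right) = \left(C^{2} - 10 C\right) + 2 = 2 + C^{2} - 10 C$)
$\left(5 \left(7 - 0\right) + I{\left(-9 \right)}\right)^{2} = \left(5 \left(7 - 0\right) + \left(2 + \left(-9\right)^{2} - -90\right)\right)^{2} = \left(5 \left(7 + \left(-1 + 1\right)\right) + \left(2 + 81 + 90\right)\right)^{2} = \left(5 \left(7 + 0\right) + 173\right)^{2} = \left(5 \cdot 7 + 173\right)^{2} = \left(35 + 173\right)^{2} = 208^{2} = 43264$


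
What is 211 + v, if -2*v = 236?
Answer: 93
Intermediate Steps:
v = -118 (v = -½*236 = -118)
211 + v = 211 - 118 = 93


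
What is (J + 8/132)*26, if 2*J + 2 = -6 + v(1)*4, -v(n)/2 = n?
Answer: -6812/33 ≈ -206.42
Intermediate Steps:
v(n) = -2*n
J = -8 (J = -1 + (-6 - 2*1*4)/2 = -1 + (-6 - 2*4)/2 = -1 + (-6 - 8)/2 = -1 + (½)*(-14) = -1 - 7 = -8)
(J + 8/132)*26 = (-8 + 8/132)*26 = (-8 + 8*(1/132))*26 = (-8 + 2/33)*26 = -262/33*26 = -6812/33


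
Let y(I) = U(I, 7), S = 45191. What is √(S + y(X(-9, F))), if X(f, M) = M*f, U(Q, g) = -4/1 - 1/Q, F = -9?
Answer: √3660146/9 ≈ 212.57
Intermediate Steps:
U(Q, g) = -4 - 1/Q (U(Q, g) = -4*1 - 1/Q = -4 - 1/Q)
y(I) = -4 - 1/I
√(S + y(X(-9, F))) = √(45191 + (-4 - 1/((-9*(-9))))) = √(45191 + (-4 - 1/81)) = √(45191 - 325/81) = √(3660146/81) = √3660146/9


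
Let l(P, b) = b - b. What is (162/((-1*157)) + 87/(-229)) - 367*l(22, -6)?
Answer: -50757/35953 ≈ -1.4118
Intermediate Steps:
l(P, b) = 0
(162/((-1*157)) + 87/(-229)) - 367*l(22, -6) = (162/((-1*157)) + 87/(-229)) - 367*0 = (162/(-157) + 87*(-1/229)) + 0 = (162*(-1/157) - 87/229) + 0 = (-162/157 - 87/229) + 0 = -50757/35953 + 0 = -50757/35953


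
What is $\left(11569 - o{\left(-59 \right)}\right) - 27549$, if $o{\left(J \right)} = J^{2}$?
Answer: $-19461$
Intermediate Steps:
$\left(11569 - o{\left(-59 \right)}\right) - 27549 = \left(11569 - \left(-59\right)^{2}\right) - 27549 = \left(11569 - 3481\right) - 27549 = 8088 - 27549 = -19461$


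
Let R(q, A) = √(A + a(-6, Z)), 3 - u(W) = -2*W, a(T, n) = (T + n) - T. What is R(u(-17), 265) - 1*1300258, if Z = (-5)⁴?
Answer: -1300258 + √890 ≈ -1.3002e+6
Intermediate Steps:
Z = 625
a(T, n) = n
u(W) = 3 + 2*W (u(W) = 3 - (-2)*W = 3 + 2*W)
R(q, A) = √(625 + A) (R(q, A) = √(A + 625) = √(625 + A))
R(u(-17), 265) - 1*1300258 = √(625 + 265) - 1*1300258 = √890 - 1300258 = -1300258 + √890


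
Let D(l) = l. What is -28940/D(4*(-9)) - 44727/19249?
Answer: 138863972/173241 ≈ 801.57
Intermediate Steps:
-28940/D(4*(-9)) - 44727/19249 = -28940/(4*(-9)) - 44727/19249 = -28940/(-36) - 44727*1/19249 = -28940*(-1/36) - 44727/19249 = 7235/9 - 44727/19249 = 138863972/173241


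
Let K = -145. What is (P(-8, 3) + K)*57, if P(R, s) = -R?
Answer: -7809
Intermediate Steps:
(P(-8, 3) + K)*57 = (-1*(-8) - 145)*57 = (8 - 145)*57 = -137*57 = -7809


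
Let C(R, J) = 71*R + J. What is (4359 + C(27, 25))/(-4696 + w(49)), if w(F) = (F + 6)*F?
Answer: -6301/2001 ≈ -3.1489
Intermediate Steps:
C(R, J) = J + 71*R
w(F) = F*(6 + F) (w(F) = (6 + F)*F = F*(6 + F))
(4359 + C(27, 25))/(-4696 + w(49)) = (4359 + (25 + 71*27))/(-4696 + 49*(6 + 49)) = (4359 + (25 + 1917))/(-4696 + 49*55) = (4359 + 1942)/(-4696 + 2695) = 6301/(-2001) = 6301*(-1/2001) = -6301/2001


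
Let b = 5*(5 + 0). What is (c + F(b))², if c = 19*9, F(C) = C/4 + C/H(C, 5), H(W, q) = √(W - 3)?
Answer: 5534491/176 + 17725*√22/44 ≈ 33335.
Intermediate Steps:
H(W, q) = √(-3 + W)
b = 25 (b = 5*5 = 25)
F(C) = C/4 + C/√(-3 + C) (F(C) = C/4 + C/(√(-3 + C)) = C*(¼) + C/√(-3 + C) = C/4 + C/√(-3 + C))
c = 171
(c + F(b))² = (171 + ((¼)*25 + 25/√(-3 + 25)))² = (171 + (25/4 + 25/√22))² = (171 + (25/4 + 25*(√22/22)))² = (171 + (25/4 + 25*√22/22))² = (709/4 + 25*√22/22)²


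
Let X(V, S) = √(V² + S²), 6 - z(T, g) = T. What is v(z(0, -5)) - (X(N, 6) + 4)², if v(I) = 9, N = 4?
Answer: -59 - 16*√13 ≈ -116.69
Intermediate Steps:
z(T, g) = 6 - T
X(V, S) = √(S² + V²)
v(z(0, -5)) - (X(N, 6) + 4)² = 9 - (√(6² + 4²) + 4)² = 9 - (√(36 + 16) + 4)² = 9 - (√52 + 4)² = 9 - (2*√13 + 4)² = 9 - (4 + 2*√13)²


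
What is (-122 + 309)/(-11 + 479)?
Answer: 187/468 ≈ 0.39957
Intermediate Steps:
(-122 + 309)/(-11 + 479) = 187/468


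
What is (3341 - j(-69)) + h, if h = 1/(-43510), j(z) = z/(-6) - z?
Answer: 70932177/21755 ≈ 3260.5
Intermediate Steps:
j(z) = -7*z/6 (j(z) = z*(-1/6) - z = -z/6 - z = -7*z/6)
h = -1/43510 ≈ -2.2983e-5
(3341 - j(-69)) + h = (3341 - (-7)*(-69)/6) - 1/43510 = (3341 - 1*161/2) - 1/43510 = (3341 - 161/2) - 1/43510 = 6521/2 - 1/43510 = 70932177/21755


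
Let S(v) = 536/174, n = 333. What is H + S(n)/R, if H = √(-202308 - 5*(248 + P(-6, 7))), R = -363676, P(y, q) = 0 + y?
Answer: -1/118059 + I*√203518 ≈ -8.4703e-6 + 451.13*I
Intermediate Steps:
P(y, q) = y
S(v) = 268/87 (S(v) = 536*(1/174) = 268/87)
H = I*√203518 (H = √(-202308 - 5*(248 - 6)) = √(-202308 - 5*242) = √(-202308 - 1210) = √(-203518) = I*√203518 ≈ 451.13*I)
H + S(n)/R = I*√203518 + (268/87)/(-363676) = I*√203518 + (268/87)*(-1/363676) = I*√203518 - 1/118059 = -1/118059 + I*√203518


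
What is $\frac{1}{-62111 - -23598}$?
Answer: $- \frac{1}{38513} \approx -2.5965 \cdot 10^{-5}$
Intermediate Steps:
$\frac{1}{-62111 - -23598} = \frac{1}{-62111 + 23598} = \frac{1}{-38513} = - \frac{1}{38513}$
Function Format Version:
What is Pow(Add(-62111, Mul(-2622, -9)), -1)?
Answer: Rational(-1, 38513) ≈ -2.5965e-5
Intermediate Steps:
Pow(Add(-62111, Mul(-2622, -9)), -1) = Pow(Add(-62111, 23598), -1) = Pow(-38513, -1) = Rational(-1, 38513)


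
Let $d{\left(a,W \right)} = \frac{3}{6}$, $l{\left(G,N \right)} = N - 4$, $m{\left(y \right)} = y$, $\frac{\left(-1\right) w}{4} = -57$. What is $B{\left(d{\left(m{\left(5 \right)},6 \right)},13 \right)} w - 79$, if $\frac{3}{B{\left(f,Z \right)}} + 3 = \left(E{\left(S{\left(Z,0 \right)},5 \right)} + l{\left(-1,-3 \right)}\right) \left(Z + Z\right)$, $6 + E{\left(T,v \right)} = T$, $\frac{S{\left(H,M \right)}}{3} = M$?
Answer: $- \frac{27623}{341} \approx -81.006$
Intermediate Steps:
$w = 228$ ($w = \left(-4\right) \left(-57\right) = 228$)
$S{\left(H,M \right)} = 3 M$
$E{\left(T,v \right)} = -6 + T$
$l{\left(G,N \right)} = -4 + N$ ($l{\left(G,N \right)} = N - 4 = -4 + N$)
$d{\left(a,W \right)} = \frac{1}{2}$ ($d{\left(a,W \right)} = 3 \cdot \frac{1}{6} = \frac{1}{2}$)
$B{\left(f,Z \right)} = \frac{3}{-3 - 26 Z}$ ($B{\left(f,Z \right)} = \frac{3}{-3 + \left(\left(-6 + 3 \cdot 0\right) - 7\right) \left(Z + Z\right)} = \frac{3}{-3 + \left(\left(-6 + 0\right) - 7\right) 2 Z} = \frac{3}{-3 + \left(-6 - 7\right) 2 Z} = \frac{3}{-3 - 13 \cdot 2 Z} = \frac{3}{-3 - 26 Z}$)
$B{\left(d{\left(m{\left(5 \right)},6 \right)},13 \right)} w - 79 = - \frac{3}{3 + 26 \cdot 13} \cdot 228 - 79 = - \frac{3}{3 + 338} \cdot 228 - 79 = - \frac{3}{341} \cdot 228 - 79 = \left(-3\right) \frac{1}{341} \cdot 228 - 79 = \left(- \frac{3}{341}\right) 228 - 79 = - \frac{684}{341} - 79 = - \frac{27623}{341}$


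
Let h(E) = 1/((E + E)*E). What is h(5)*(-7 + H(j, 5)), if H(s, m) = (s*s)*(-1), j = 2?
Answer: -11/50 ≈ -0.22000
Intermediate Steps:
H(s, m) = -s² (H(s, m) = s²*(-1) = -s²)
h(E) = 1/(2*E²) (h(E) = 1/(((2*E))*E) = (1/(2*E))/E = 1/(2*E²))
h(5)*(-7 + H(j, 5)) = ((½)/5²)*(-7 - 1*2²) = ((½)*(1/25))*(-7 - 1*4) = (-7 - 4)/50 = (1/50)*(-11) = -11/50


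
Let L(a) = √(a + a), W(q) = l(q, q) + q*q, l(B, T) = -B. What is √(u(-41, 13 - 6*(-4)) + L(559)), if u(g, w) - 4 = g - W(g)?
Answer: √(-1759 + √1118) ≈ 41.54*I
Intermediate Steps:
W(q) = q² - q (W(q) = -q + q*q = -q + q² = q² - q)
L(a) = √2*√a (L(a) = √(2*a) = √2*√a)
u(g, w) = 4 + g - g*(-1 + g) (u(g, w) = 4 + (g - g*(-1 + g)) = 4 + g - g*(-1 + g))
√(u(-41, 13 - 6*(-4)) + L(559)) = √((4 - 1*(-41)² + 2*(-41)) + √2*√559) = √((4 - 1*1681 - 82) + √1118) = √((4 - 1681 - 82) + √1118) = √(-1759 + √1118)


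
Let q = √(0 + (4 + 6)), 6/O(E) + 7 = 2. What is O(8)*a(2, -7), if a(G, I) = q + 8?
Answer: -48/5 - 6*√10/5 ≈ -13.395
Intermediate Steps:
O(E) = -6/5 (O(E) = 6/(-7 + 2) = 6/(-5) = 6*(-⅕) = -6/5)
q = √10 (q = √(0 + 10) = √10 ≈ 3.1623)
a(G, I) = 8 + √10 (a(G, I) = √10 + 8 = 8 + √10)
O(8)*a(2, -7) = -6*(8 + √10)/5 = -48/5 - 6*√10/5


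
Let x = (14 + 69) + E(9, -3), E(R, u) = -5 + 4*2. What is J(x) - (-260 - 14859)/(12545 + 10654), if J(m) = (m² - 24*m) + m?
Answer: 125707301/23199 ≈ 5418.6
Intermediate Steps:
E(R, u) = 3 (E(R, u) = -5 + 8 = 3)
x = 86 (x = (14 + 69) + 3 = 83 + 3 = 86)
J(m) = m² - 23*m
J(x) - (-260 - 14859)/(12545 + 10654) = 86*(-23 + 86) - (-260 - 14859)/(12545 + 10654) = 86*63 - (-15119)/23199 = 5418 - (-15119)/23199 = 5418 - 1*(-15119/23199) = 5418 + 15119/23199 = 125707301/23199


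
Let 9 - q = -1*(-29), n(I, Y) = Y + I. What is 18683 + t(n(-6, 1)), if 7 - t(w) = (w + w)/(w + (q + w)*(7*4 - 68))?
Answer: 3719312/199 ≈ 18690.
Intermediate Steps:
n(I, Y) = I + Y
q = -20 (q = 9 - (-1)*(-29) = 9 - 1*29 = 9 - 29 = -20)
t(w) = 7 - 2*w/(800 - 39*w) (t(w) = 7 - (w + w)/(w + (-20 + w)*(7*4 - 68)) = 7 - 2*w/(w + (-20 + w)*(28 - 68)) = 7 - 2*w/(w + (-20 + w)*(-40)) = 7 - 2*w/(w + (800 - 40*w)) = 7 - 2*w/(800 - 39*w))
18683 + t(n(-6, 1)) = 18683 + 25*(-224 + 11*(-6 + 1))/(-800 + 39*(-6 + 1)) = 18683 + 25*(-224 + 11*(-5))/(-800 + 39*(-5)) = 18683 + 25*(-224 - 55)/(-800 - 195) = 18683 + 25*(-279)/(-995) = 18683 + 25*(-1/995)*(-279) = 18683 + 1395/199 = 3719312/199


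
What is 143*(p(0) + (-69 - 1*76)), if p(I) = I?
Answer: -20735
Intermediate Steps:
143*(p(0) + (-69 - 1*76)) = 143*(0 + (-69 - 1*76)) = 143*(0 + (-69 - 76)) = 143*(0 - 145) = 143*(-145) = -20735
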